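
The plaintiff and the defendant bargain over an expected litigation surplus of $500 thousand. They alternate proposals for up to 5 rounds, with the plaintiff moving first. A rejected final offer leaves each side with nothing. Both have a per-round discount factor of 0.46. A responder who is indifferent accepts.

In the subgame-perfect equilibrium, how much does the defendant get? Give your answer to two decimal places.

150.48

Round 5 (the plaintiff proposes): rejection yields 0 for the defendant; the plaintiff offers 0 and keeps 500.
Round 4 (the defendant proposes): the plaintiff can get 500 next round, worth 0.46 × 500 = 230 now. The defendant offers 230 and keeps 500 − 230 = 270.
Round 3 (the plaintiff proposes): the defendant can get 270 next round, worth 0.46 × 270 = 124.2 now, so the plaintiff offers 124.2, keeping 375.8.
Round 2 (the defendant proposes): the plaintiff can get 375.8 next round, worth 0.46 × 375.8 = 172.868 now; the defendant offers that and keeps 327.132.
Round 1 (the plaintiff proposes): the defendant can get 327.132 next round, worth 0.46 × 327.132 = 150.48072 now. The plaintiff offers 150.48072 and keeps 500 − 150.48072 = 349.51928.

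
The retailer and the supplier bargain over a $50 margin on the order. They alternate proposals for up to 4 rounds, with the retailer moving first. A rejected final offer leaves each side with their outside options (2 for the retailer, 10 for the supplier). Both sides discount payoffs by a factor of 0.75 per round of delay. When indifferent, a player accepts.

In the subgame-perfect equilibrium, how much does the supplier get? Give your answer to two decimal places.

Solve by backward induction from round 4.
Round 4 (the supplier proposes): the retailer gets 2 if talks fail, so the supplier offers 2 and keeps 48.
Round 3 (the retailer proposes): the supplier can get 48 next round, worth 0.75 × 48 = 36 now, so the retailer offers 36, keeping 14.
Round 2 (the supplier proposes): the retailer can get 14 next round, worth 0.75 × 14 = 10.5 now, so the supplier offers 10.5, keeping 39.5.
Round 1 (the retailer proposes): the supplier can get 39.5 next round, worth 0.75 × 39.5 = 29.625 now. The retailer offers 29.625 and keeps 50 − 29.625 = 20.375.

29.63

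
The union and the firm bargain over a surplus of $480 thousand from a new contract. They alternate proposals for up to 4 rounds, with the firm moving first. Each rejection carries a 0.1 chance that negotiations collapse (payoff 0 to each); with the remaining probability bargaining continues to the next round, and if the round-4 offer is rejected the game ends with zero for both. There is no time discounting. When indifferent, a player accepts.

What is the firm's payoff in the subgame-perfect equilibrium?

86.88

By backward induction:
Round 4 (the union proposes): rejection yields 0 for the firm; the union offers 0 and keeps 480.
Round 3 (the firm proposes): rejecting gives the union an expected 0.9 × 480 = 432, so the firm offers 432, keeping 48.
Round 2 (the union proposes): rejecting gives the firm an expected 0.9 × 48 = 43.2, so the union offers 43.2, keeping 436.8.
Round 1 (the firm proposes): rejecting gives the union an expected 0.9 × 436.8 = 393.12, so the firm offers 393.12, keeping 86.88.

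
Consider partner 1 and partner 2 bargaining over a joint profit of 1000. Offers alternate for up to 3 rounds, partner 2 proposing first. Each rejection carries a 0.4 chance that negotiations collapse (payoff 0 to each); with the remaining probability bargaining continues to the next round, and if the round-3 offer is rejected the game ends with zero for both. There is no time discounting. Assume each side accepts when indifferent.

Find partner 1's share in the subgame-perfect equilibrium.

240

By backward induction:
Round 3 (partner 2 proposes): rejection yields 0 for partner 1; partner 2 offers 0 and keeps 1000.
Round 2 (partner 1 proposes): rejecting gives partner 2 an expected 0.6 × 1000 = 600. Partner 1 offers 600 and keeps 1000 − 600 = 400.
Round 1 (partner 2 proposes): rejecting gives partner 1 an expected 0.6 × 400 = 240, so partner 2 offers 240, keeping 760.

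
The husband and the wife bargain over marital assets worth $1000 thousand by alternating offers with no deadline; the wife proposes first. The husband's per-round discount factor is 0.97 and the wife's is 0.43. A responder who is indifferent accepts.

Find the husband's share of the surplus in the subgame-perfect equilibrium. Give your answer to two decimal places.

948.53

When the wife proposes, the husband accepts any offer worth at least 0.97 times what the husband would get by proposing next round; and vice versa.
This gives x = 1000 − 0.97y and y = 1000 − 0.43x, where x and y are each side's share when it proposes.
Hence (1 − 0.97·0.43)x = 1000(1 − 0.97), i.e. 0.5829·x = 30.
x ≈ 51.4668; the husband's share is 1000 − x ≈ 948.5332.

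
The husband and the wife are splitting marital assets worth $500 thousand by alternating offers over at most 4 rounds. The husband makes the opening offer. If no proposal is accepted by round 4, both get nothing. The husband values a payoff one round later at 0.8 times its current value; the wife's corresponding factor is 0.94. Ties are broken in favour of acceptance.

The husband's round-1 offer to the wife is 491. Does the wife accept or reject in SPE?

Accept

Round 4 (the wife proposes): rejection yields 0 for the husband; the wife offers 0 and keeps 500.
Round 3 (the husband proposes): the wife can get 500 next round, worth 0.94 × 500 = 470 now; the husband offers that and keeps 30.
Round 2 (the wife proposes): the husband can get 30 next round, worth 0.8 × 30 = 24 now, so the wife offers 24, keeping 476.
So by rejecting in round 1, the wife gets 476 next round, worth 0.94 × 476 = 447.44 now.
Offer 491 ≥ 447.44, so the wife accepts.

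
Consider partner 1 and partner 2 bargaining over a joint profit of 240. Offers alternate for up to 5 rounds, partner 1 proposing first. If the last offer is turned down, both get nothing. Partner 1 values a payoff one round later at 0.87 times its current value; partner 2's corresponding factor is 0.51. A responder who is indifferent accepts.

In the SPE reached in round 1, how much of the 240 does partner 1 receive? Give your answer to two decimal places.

217.03

Round 5 (partner 1 proposes): partner 2 will accept anything ≥ 0, so partner 1 offers 0 and keeps 240.
Round 4 (partner 2 proposes): partner 1 can get 240 next round, worth 0.87 × 240 = 208.8 now, so partner 2 offers 208.8, keeping 31.2.
Round 3 (partner 1 proposes): partner 2 can get 31.2 next round, worth 0.51 × 31.2 = 15.912 now; partner 1 offers that and keeps 224.088.
Round 2 (partner 2 proposes): partner 1 can get 224.088 next round, worth 0.87 × 224.088 = 194.95656 now; partner 2 offers that and keeps 45.04344.
Round 1 (partner 1 proposes): partner 2 can get 45.04344 next round, worth 0.51 × 45.04344 = 22.9721544 now; partner 1 offers that and keeps 217.0278456.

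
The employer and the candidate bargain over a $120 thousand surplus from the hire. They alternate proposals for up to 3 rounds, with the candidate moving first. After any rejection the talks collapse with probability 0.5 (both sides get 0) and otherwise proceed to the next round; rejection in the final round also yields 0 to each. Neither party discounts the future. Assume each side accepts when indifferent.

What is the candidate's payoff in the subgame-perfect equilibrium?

90

Round 3 (the candidate proposes): rejection yields 0 for the employer; the candidate offers 0 and keeps 120.
Round 2 (the employer proposes): rejecting gives the candidate an expected 0.5 × 120 = 60. The employer offers 60 and keeps 120 − 60 = 60.
Round 1 (the candidate proposes): rejecting gives the employer an expected 0.5 × 60 = 30. The candidate offers 30 and keeps 120 − 30 = 90.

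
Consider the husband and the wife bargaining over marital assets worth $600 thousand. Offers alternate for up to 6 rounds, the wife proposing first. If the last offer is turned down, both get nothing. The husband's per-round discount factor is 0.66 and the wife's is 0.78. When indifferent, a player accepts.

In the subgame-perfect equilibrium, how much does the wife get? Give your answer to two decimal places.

Solve by backward induction from round 6.
Round 6 (the husband proposes): rejection yields 0 for the wife; the husband offers 0 and keeps 600.
Round 5 (the wife proposes): the husband can get 600 next round, worth 0.66 × 600 = 396 now, so the wife offers 396, keeping 204.
Round 4 (the husband proposes): the wife can get 204 next round, worth 0.78 × 204 = 159.12 now; the husband offers that and keeps 440.88.
Round 3 (the wife proposes): the husband can get 440.88 next round, worth 0.66 × 440.88 = 290.9808 now; the wife offers that and keeps 309.0192.
Round 2 (the husband proposes): the wife can get 309.0192 next round, worth 0.78 × 309.0192 = 241.034976 now; the husband offers that and keeps 358.965024.
Round 1 (the wife proposes): the husband can get 358.965024 next round, worth 0.66 × 358.965024 = 236.91691584 now, so the wife offers 236.91691584, keeping 363.08308416.

363.08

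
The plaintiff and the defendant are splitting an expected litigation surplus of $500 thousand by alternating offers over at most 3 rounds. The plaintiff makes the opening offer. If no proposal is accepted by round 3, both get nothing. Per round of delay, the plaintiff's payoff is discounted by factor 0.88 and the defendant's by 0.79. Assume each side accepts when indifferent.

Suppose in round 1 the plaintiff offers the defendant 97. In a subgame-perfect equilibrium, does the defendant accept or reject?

Accept

Round 3 (the plaintiff proposes): rejection yields 0 for the defendant; the plaintiff offers 0 and keeps 500.
Round 2 (the defendant proposes): the plaintiff can get 500 next round, worth 0.88 × 500 = 440 now; the defendant offers that and keeps 60.
So by rejecting in round 1, the defendant gets 60 next round, worth 0.79 × 60 = 47.4 now.
Offer 97 ≥ 47.4, so the defendant accepts.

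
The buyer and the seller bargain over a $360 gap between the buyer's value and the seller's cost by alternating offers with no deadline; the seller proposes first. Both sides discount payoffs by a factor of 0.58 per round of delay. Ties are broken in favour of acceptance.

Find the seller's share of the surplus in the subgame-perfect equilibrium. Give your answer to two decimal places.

227.85

Let x be the seller's share when the seller proposes and y be the buyer's share when the buyer proposes.
The buyer accepts iff offered ≥ 0.58·y, so x = 360 − 0.58y. Symmetrically y = 360 − 0.58x.
Substituting: x = 360 − 0.58(360 − 0.58x), giving x(1 − 0.58·0.58) = 360(1 − 0.58).
So x = 360 × 0.42 / 0.6636 ≈ 227.8481, and the buyer receives 360 − x ≈ 132.1519.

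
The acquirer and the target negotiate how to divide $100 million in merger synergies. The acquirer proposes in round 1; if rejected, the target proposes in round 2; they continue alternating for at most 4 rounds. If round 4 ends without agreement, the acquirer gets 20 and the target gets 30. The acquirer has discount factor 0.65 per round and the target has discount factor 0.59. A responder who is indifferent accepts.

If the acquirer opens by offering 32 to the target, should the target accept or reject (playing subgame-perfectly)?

Round 4 (the target proposes): the acquirer gets 20 if talks fail, so the target offers 20 and keeps 80.
Round 3 (the acquirer proposes): the target can get 80 next round, worth 0.59 × 80 = 47.2 now; the acquirer offers that and keeps 52.8.
Round 2 (the target proposes): the acquirer can get 52.8 next round, worth 0.65 × 52.8 = 34.32 now, so the target offers 34.32, keeping 65.68.
So by rejecting in round 1, the target gets 65.68 next round, worth 0.59 × 65.68 = 38.7512 now.
Offer 32 < 38.7512, so the target rejects.

Reject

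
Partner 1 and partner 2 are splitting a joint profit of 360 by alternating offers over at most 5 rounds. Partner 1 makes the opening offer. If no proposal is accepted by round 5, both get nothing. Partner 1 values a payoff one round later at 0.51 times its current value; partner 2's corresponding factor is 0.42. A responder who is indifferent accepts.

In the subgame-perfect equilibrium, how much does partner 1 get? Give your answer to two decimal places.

Round 5 (partner 1 proposes): partner 2 will accept anything ≥ 0, so partner 1 offers 0 and keeps 360.
Round 4 (partner 2 proposes): partner 1 can get 360 next round, worth 0.51 × 360 = 183.6 now; partner 2 offers that and keeps 176.4.
Round 3 (partner 1 proposes): partner 2 can get 176.4 next round, worth 0.42 × 176.4 = 74.088 now, so partner 1 offers 74.088, keeping 285.912.
Round 2 (partner 2 proposes): partner 1 can get 285.912 next round, worth 0.51 × 285.912 = 145.81512 now; partner 2 offers that and keeps 214.18488.
Round 1 (partner 1 proposes): partner 2 can get 214.18488 next round, worth 0.42 × 214.18488 = 89.9576496 now. Partner 1 offers 89.9576496 and keeps 360 − 89.9576496 = 270.0423504.

270.04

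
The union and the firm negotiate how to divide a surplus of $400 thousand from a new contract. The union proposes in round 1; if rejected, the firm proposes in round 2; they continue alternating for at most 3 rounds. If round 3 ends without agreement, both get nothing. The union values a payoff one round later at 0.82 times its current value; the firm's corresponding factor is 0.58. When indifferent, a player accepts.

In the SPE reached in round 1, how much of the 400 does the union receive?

358.24

By backward induction:
Round 3 (the union proposes): rejection yields 0 for the firm; the union offers 0 and keeps 400.
Round 2 (the firm proposes): the union can get 400 next round, worth 0.82 × 400 = 328 now. The firm offers 328 and keeps 400 − 328 = 72.
Round 1 (the union proposes): the firm can get 72 next round, worth 0.58 × 72 = 41.76 now; the union offers that and keeps 358.24.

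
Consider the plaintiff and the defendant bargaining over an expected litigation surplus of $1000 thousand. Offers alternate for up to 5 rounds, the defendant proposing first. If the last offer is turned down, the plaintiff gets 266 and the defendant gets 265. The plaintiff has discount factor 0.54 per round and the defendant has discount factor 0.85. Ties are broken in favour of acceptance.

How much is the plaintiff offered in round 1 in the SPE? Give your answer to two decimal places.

By backward induction:
Round 5 (the defendant proposes): the plaintiff gets 266 if talks fail, so the defendant offers 266 and keeps 734.
Round 4 (the plaintiff proposes): the defendant can get 734 next round, worth 0.85 × 734 = 623.9 now. The plaintiff offers 623.9 and keeps 1000 − 623.9 = 376.1.
Round 3 (the defendant proposes): the plaintiff can get 376.1 next round, worth 0.54 × 376.1 = 203.094 now, so the defendant offers 203.094, keeping 796.906.
Round 2 (the plaintiff proposes): the defendant can get 796.906 next round, worth 0.85 × 796.906 = 677.3701 now, so the plaintiff offers 677.3701, keeping 322.6299.
Round 1 (the defendant proposes): the plaintiff can get 322.6299 next round, worth 0.54 × 322.6299 = 174.220146 now, so the defendant offers 174.220146, keeping 825.779854.

174.22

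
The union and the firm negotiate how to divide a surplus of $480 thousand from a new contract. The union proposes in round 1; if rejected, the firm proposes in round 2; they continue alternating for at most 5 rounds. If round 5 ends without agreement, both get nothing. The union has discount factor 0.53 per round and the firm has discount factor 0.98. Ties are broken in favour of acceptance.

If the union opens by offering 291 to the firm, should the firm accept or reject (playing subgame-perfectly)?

Round 5 (the union proposes): rejection yields 0 for the firm; the union offers 0 and keeps 480.
Round 4 (the firm proposes): the union can get 480 next round, worth 0.53 × 480 = 254.4 now, so the firm offers 254.4, keeping 225.6.
Round 3 (the union proposes): the firm can get 225.6 next round, worth 0.98 × 225.6 = 221.088 now; the union offers that and keeps 258.912.
Round 2 (the firm proposes): the union can get 258.912 next round, worth 0.53 × 258.912 = 137.22336 now; the firm offers that and keeps 342.77664.
So by rejecting in round 1, the firm gets 342.77664 next round, worth 0.98 × 342.77664 = 335.9211072 now.
Offer 291 < 335.9211072, so the firm rejects.

Reject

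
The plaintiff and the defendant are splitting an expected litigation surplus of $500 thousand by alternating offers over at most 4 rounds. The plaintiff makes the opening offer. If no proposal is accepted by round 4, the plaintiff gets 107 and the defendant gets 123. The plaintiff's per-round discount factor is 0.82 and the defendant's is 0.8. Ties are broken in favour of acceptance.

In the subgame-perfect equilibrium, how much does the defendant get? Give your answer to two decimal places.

278.25

Solve by backward induction from round 4.
Round 4 (the defendant proposes): the plaintiff gets 107 if talks fail, so the defendant offers 107 and keeps 393.
Round 3 (the plaintiff proposes): the defendant can get 393 next round, worth 0.8 × 393 = 314.4 now; the plaintiff offers that and keeps 185.6.
Round 2 (the defendant proposes): the plaintiff can get 185.6 next round, worth 0.82 × 185.6 = 152.192 now. The defendant offers 152.192 and keeps 500 − 152.192 = 347.808.
Round 1 (the plaintiff proposes): the defendant can get 347.808 next round, worth 0.8 × 347.808 = 278.2464 now. The plaintiff offers 278.2464 and keeps 500 − 278.2464 = 221.7536.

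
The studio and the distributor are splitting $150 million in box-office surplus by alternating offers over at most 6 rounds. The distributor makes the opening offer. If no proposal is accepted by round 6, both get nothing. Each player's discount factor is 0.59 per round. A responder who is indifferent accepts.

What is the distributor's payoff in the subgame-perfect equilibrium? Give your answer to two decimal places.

Work backward from the last round.
Round 6 (the studio proposes): rejection yields 0 for the distributor; the studio offers 0 and keeps 150.
Round 5 (the distributor proposes): the studio can get 150 next round, worth 0.59 × 150 = 88.5 now; the distributor offers that and keeps 61.5.
Round 4 (the studio proposes): the distributor can get 61.5 next round, worth 0.59 × 61.5 = 36.285 now; the studio offers that and keeps 113.715.
Round 3 (the distributor proposes): the studio can get 113.715 next round, worth 0.59 × 113.715 = 67.09185 now; the distributor offers that and keeps 82.90815.
Round 2 (the studio proposes): the distributor can get 82.90815 next round, worth 0.59 × 82.90815 = 48.9158085 now, so the studio offers 48.9158085, keeping 101.0841915.
Round 1 (the distributor proposes): the studio can get 101.0841915 next round, worth 0.59 × 101.0841915 = 59.639672985 now; the distributor offers that and keeps 90.360327015.

90.36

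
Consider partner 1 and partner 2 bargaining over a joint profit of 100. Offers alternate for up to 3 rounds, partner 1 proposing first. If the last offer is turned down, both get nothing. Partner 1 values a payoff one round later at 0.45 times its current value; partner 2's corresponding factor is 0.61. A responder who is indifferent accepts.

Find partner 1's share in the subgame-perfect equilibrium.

Round 3 (partner 1 proposes): rejection yields 0 for partner 2; partner 1 offers 0 and keeps 100.
Round 2 (partner 2 proposes): partner 1 can get 100 next round, worth 0.45 × 100 = 45 now; partner 2 offers that and keeps 55.
Round 1 (partner 1 proposes): partner 2 can get 55 next round, worth 0.61 × 55 = 33.55 now, so partner 1 offers 33.55, keeping 66.45.

66.45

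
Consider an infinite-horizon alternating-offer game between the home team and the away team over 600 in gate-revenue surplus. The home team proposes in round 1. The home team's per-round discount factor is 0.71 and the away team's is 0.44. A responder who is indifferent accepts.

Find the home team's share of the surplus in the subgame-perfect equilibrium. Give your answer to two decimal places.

488.66

In a stationary SPE each proposer offers the other exactly their discounted continuation value.
If the home team keeps x when proposing and the away team keeps y when proposing, then x = 600 − 0.44y and y = 600 − 0.71x.
Solving: x = 600(1 − 0.44) / (1 − 0.71·0.44) = 336 / 0.6876 ≈ 488.6562.
The away team gets 600 − 488.6562 ≈ 111.3438.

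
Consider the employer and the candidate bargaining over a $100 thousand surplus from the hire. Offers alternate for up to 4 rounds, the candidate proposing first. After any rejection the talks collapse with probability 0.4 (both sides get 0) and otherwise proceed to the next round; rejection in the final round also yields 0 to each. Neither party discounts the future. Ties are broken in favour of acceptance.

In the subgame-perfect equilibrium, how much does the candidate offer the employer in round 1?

45.6

Round 4 (the employer proposes): the candidate will accept anything ≥ 0, so the employer offers 0 and keeps 100.
Round 3 (the candidate proposes): rejecting gives the employer an expected 0.6 × 100 = 60, so the candidate offers 60, keeping 40.
Round 2 (the employer proposes): rejecting gives the candidate an expected 0.6 × 40 = 24; the employer offers that and keeps 76.
Round 1 (the candidate proposes): rejecting gives the employer an expected 0.6 × 76 = 45.6. The candidate offers 45.6 and keeps 100 − 45.6 = 54.4.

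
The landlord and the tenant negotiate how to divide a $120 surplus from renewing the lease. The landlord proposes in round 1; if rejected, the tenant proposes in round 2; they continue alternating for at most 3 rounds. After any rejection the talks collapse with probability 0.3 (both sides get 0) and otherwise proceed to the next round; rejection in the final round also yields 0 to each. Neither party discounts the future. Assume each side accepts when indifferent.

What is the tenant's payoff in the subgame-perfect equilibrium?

25.2

Round 3 (the landlord proposes): rejection yields 0 for the tenant; the landlord offers 0 and keeps 120.
Round 2 (the tenant proposes): rejecting gives the landlord an expected 0.7 × 120 = 84; the tenant offers that and keeps 36.
Round 1 (the landlord proposes): rejecting gives the tenant an expected 0.7 × 36 = 25.2, so the landlord offers 25.2, keeping 94.8.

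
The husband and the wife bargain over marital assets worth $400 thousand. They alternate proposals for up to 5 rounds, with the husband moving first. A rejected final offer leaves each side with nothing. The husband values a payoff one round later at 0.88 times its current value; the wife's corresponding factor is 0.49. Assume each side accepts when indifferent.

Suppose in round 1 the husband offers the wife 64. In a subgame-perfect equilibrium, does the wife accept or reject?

Round 5 (the husband proposes): rejection yields 0 for the wife; the husband offers 0 and keeps 400.
Round 4 (the wife proposes): the husband can get 400 next round, worth 0.88 × 400 = 352 now; the wife offers that and keeps 48.
Round 3 (the husband proposes): the wife can get 48 next round, worth 0.49 × 48 = 23.52 now; the husband offers that and keeps 376.48.
Round 2 (the wife proposes): the husband can get 376.48 next round, worth 0.88 × 376.48 = 331.3024 now, so the wife offers 331.3024, keeping 68.6976.
So by rejecting in round 1, the wife gets 68.6976 next round, worth 0.49 × 68.6976 = 33.661824 now.
Offer 64 ≥ 33.661824, so the wife accepts.

Accept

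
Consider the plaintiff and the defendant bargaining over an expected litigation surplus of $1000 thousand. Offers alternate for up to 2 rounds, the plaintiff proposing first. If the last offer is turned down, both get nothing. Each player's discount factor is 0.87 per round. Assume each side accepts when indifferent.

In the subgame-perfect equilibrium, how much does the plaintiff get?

Round 2 (the defendant proposes): the plaintiff will accept anything ≥ 0, so the defendant offers 0 and keeps 1000.
Round 1 (the plaintiff proposes): the defendant can get 1000 next round, worth 0.87 × 1000 = 870 now, so the plaintiff offers 870, keeping 130.

130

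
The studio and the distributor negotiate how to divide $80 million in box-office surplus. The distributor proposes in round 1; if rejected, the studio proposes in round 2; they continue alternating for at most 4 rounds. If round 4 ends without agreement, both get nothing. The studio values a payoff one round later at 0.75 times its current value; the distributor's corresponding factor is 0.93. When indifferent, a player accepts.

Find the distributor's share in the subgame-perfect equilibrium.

Round 4 (the studio proposes): the distributor will accept anything ≥ 0, so the studio offers 0 and keeps 80.
Round 3 (the distributor proposes): the studio can get 80 next round, worth 0.75 × 80 = 60 now. The distributor offers 60 and keeps 80 − 60 = 20.
Round 2 (the studio proposes): the distributor can get 20 next round, worth 0.93 × 20 = 18.6 now. The studio offers 18.6 and keeps 80 − 18.6 = 61.4.
Round 1 (the distributor proposes): the studio can get 61.4 next round, worth 0.75 × 61.4 = 46.05 now, so the distributor offers 46.05, keeping 33.95.

33.95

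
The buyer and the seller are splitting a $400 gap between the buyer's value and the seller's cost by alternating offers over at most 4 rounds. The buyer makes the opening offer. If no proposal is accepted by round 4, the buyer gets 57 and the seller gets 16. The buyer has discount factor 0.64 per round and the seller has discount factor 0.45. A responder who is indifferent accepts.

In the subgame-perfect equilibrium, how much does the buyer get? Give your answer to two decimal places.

290.75

Round 4 (the seller proposes): the buyer gets 57 if talks fail, so the seller offers 57 and keeps 343.
Round 3 (the buyer proposes): the seller can get 343 next round, worth 0.45 × 343 = 154.35 now, so the buyer offers 154.35, keeping 245.65.
Round 2 (the seller proposes): the buyer can get 245.65 next round, worth 0.64 × 245.65 = 157.216 now; the seller offers that and keeps 242.784.
Round 1 (the buyer proposes): the seller can get 242.784 next round, worth 0.45 × 242.784 = 109.2528 now, so the buyer offers 109.2528, keeping 290.7472.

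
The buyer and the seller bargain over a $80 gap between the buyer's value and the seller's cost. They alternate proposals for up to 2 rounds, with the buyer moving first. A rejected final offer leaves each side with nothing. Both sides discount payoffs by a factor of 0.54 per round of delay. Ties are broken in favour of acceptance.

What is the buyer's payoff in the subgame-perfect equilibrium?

Round 2 (the seller proposes): the buyer will accept anything ≥ 0, so the seller offers 0 and keeps 80.
Round 1 (the buyer proposes): the seller can get 80 next round, worth 0.54 × 80 = 43.2 now. The buyer offers 43.2 and keeps 80 − 43.2 = 36.8.

36.8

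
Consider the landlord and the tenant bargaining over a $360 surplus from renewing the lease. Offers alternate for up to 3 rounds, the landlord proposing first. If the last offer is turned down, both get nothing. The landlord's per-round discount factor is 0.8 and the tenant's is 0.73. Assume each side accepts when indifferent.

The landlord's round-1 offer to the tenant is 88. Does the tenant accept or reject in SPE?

Accept

Work out the tenant's continuation value if the offer is rejected.
Round 3 (the landlord proposes): rejection yields 0 for the tenant; the landlord offers 0 and keeps 360.
Round 2 (the tenant proposes): the landlord can get 360 next round, worth 0.8 × 360 = 288 now, so the tenant offers 288, keeping 72.
So by rejecting in round 1, the tenant gets 72 next round, worth 0.73 × 72 = 52.56 now.
Offer 88 ≥ 52.56, so the tenant accepts.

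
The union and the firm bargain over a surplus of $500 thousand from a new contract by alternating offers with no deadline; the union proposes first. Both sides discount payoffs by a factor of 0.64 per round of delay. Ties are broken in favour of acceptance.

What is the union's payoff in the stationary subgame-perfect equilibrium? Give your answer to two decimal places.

304.88

Let x be the union's share when the union proposes and y be the firm's share when the firm proposes.
The firm accepts iff offered ≥ 0.64·y, so x = 500 − 0.64y. Symmetrically y = 500 − 0.64x.
Substituting: x = 500 − 0.64(500 − 0.64x), giving x(1 − 0.64·0.64) = 500(1 − 0.64).
So x = 500 × 0.36 / 0.5904 ≈ 304.8780, and the firm receives 500 − x ≈ 195.1220.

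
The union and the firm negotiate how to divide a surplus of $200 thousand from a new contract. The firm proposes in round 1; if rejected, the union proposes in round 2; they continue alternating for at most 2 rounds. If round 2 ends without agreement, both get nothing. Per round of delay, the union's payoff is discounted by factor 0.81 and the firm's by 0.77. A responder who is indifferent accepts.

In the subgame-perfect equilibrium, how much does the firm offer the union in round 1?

162

Round 2 (the union proposes): the firm will accept anything ≥ 0, so the union offers 0 and keeps 200.
Round 1 (the firm proposes): the union can get 200 next round, worth 0.81 × 200 = 162 now. The firm offers 162 and keeps 200 − 162 = 38.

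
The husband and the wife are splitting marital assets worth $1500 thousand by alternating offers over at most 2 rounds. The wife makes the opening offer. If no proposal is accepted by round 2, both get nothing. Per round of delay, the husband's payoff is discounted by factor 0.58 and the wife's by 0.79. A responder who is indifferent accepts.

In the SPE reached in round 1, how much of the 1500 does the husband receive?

Round 2 (the husband proposes): the wife will accept anything ≥ 0, so the husband offers 0 and keeps 1500.
Round 1 (the wife proposes): the husband can get 1500 next round, worth 0.58 × 1500 = 870 now. The wife offers 870 and keeps 1500 − 870 = 630.

870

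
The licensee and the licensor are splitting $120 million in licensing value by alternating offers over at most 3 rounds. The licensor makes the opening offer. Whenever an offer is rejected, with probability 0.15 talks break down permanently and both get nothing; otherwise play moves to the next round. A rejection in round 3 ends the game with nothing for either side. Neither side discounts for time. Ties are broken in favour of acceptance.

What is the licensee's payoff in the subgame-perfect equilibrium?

15.3

Round 3 (the licensor proposes): the licensee will accept anything ≥ 0, so the licensor offers 0 and keeps 120.
Round 2 (the licensee proposes): rejecting gives the licensor an expected 0.85 × 120 = 102; the licensee offers that and keeps 18.
Round 1 (the licensor proposes): rejecting gives the licensee an expected 0.85 × 18 = 15.3; the licensor offers that and keeps 104.7.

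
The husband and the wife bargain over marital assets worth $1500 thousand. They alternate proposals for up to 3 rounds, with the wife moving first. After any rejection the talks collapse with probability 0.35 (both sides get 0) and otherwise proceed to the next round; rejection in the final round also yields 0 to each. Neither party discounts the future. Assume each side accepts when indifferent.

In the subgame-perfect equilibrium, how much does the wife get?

1158.75

Round 3 (the wife proposes): the husband will accept anything ≥ 0, so the wife offers 0 and keeps 1500.
Round 2 (the husband proposes): rejecting gives the wife an expected 0.65 × 1500 = 975, so the husband offers 975, keeping 525.
Round 1 (the wife proposes): rejecting gives the husband an expected 0.65 × 525 = 341.25. The wife offers 341.25 and keeps 1500 − 341.25 = 1158.75.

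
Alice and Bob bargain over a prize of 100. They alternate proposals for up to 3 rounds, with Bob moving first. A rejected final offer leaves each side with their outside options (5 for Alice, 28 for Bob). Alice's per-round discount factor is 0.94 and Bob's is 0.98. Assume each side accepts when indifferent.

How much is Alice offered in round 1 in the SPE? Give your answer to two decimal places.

Round 3 (Bob proposes): Alice gets 5 if talks fail, so Bob offers 5 and keeps 95.
Round 2 (Alice proposes): Bob can get 95 next round, worth 0.98 × 95 = 93.1 now, so Alice offers 93.1, keeping 6.9.
Round 1 (Bob proposes): Alice can get 6.9 next round, worth 0.94 × 6.9 = 6.486 now, so Bob offers 6.486, keeping 93.514.

6.49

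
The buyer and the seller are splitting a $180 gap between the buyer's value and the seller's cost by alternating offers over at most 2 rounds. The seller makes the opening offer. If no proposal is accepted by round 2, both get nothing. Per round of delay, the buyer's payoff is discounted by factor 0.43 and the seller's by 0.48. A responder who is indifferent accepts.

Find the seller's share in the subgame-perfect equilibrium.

102.6

Round 2 (the buyer proposes): the seller will accept anything ≥ 0, so the buyer offers 0 and keeps 180.
Round 1 (the seller proposes): the buyer can get 180 next round, worth 0.43 × 180 = 77.4 now; the seller offers that and keeps 102.6.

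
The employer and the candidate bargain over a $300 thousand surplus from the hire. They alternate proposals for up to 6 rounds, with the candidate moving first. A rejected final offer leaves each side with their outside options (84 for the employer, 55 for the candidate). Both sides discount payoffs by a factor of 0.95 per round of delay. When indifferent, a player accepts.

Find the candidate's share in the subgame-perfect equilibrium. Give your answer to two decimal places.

83.31

Work backward from the last round.
Round 6 (the employer proposes): the candidate gets 55 if talks fail, so the employer offers 55 and keeps 245.
Round 5 (the candidate proposes): the employer can get 245 next round, worth 0.95 × 245 = 232.75 now; the candidate offers that and keeps 67.25.
Round 4 (the employer proposes): the candidate can get 67.25 next round, worth 0.95 × 67.25 = 63.8875 now, so the employer offers 63.8875, keeping 236.1125.
Round 3 (the candidate proposes): the employer can get 236.1125 next round, worth 0.95 × 236.1125 = 224.306875 now. The candidate offers 224.306875 and keeps 300 − 224.306875 = 75.693125.
Round 2 (the employer proposes): the candidate can get 75.693125 next round, worth 0.95 × 75.693125 = 71.90846875 now. The employer offers 71.90846875 and keeps 300 − 71.90846875 = 228.09153125.
Round 1 (the candidate proposes): the employer can get 228.09153125 next round, worth 0.95 × 228.09153125 = 216.6869546875 now, so the candidate offers 216.6869546875, keeping 83.3130453125.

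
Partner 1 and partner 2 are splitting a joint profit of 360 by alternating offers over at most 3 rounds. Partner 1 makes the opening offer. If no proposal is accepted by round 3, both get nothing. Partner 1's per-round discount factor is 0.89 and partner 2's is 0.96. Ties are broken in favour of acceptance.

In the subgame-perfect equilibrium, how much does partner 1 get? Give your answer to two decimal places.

Work backward from the last round.
Round 3 (partner 1 proposes): partner 2 will accept anything ≥ 0, so partner 1 offers 0 and keeps 360.
Round 2 (partner 2 proposes): partner 1 can get 360 next round, worth 0.89 × 360 = 320.4 now, so partner 2 offers 320.4, keeping 39.6.
Round 1 (partner 1 proposes): partner 2 can get 39.6 next round, worth 0.96 × 39.6 = 38.016 now; partner 1 offers that and keeps 321.984.

321.98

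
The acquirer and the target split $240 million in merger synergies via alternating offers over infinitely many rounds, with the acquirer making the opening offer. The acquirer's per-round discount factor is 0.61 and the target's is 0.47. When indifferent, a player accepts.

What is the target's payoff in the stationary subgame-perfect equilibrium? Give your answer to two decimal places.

61.67

Let x be the acquirer's share when the acquirer proposes and y be the target's share when the target proposes.
The target accepts iff offered ≥ 0.47·y, so x = 240 − 0.47y. Symmetrically y = 240 − 0.61x.
Substituting: x = 240 − 0.47(240 − 0.61x), giving x(1 − 0.61·0.47) = 240(1 − 0.47).
So x = 240 × 0.53 / 0.7133 ≈ 178.3261, and the target receives 240 − x ≈ 61.6739.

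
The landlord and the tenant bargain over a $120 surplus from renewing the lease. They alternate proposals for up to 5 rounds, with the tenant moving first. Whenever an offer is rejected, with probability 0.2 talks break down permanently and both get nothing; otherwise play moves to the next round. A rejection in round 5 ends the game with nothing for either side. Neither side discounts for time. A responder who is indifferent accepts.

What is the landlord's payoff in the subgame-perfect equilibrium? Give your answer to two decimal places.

31.49

Round 5 (the tenant proposes): the landlord will accept anything ≥ 0, so the tenant offers 0 and keeps 120.
Round 4 (the landlord proposes): rejecting gives the tenant an expected 0.8 × 120 = 96; the landlord offers that and keeps 24.
Round 3 (the tenant proposes): rejecting gives the landlord an expected 0.8 × 24 = 19.2, so the tenant offers 19.2, keeping 100.8.
Round 2 (the landlord proposes): rejecting gives the tenant an expected 0.8 × 100.8 = 80.64. The landlord offers 80.64 and keeps 120 − 80.64 = 39.36.
Round 1 (the tenant proposes): rejecting gives the landlord an expected 0.8 × 39.36 = 31.488; the tenant offers that and keeps 88.512.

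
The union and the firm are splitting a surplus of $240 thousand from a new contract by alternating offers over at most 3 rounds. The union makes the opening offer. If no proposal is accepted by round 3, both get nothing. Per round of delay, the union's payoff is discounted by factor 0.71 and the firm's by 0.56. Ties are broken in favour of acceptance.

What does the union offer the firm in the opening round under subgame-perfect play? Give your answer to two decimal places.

Round 3 (the union proposes): rejection yields 0 for the firm; the union offers 0 and keeps 240.
Round 2 (the firm proposes): the union can get 240 next round, worth 0.71 × 240 = 170.4 now, so the firm offers 170.4, keeping 69.6.
Round 1 (the union proposes): the firm can get 69.6 next round, worth 0.56 × 69.6 = 38.976 now. The union offers 38.976 and keeps 240 − 38.976 = 201.024.

38.98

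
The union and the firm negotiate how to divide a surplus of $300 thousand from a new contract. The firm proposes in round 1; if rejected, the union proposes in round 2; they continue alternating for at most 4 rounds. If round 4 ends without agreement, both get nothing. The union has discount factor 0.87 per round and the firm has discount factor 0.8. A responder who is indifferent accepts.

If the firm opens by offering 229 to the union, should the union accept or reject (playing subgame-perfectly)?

Round 4 (the union proposes): rejection yields 0 for the firm; the union offers 0 and keeps 300.
Round 3 (the firm proposes): the union can get 300 next round, worth 0.87 × 300 = 261 now; the firm offers that and keeps 39.
Round 2 (the union proposes): the firm can get 39 next round, worth 0.8 × 39 = 31.2 now, so the union offers 31.2, keeping 268.8.
So by rejecting in round 1, the union gets 268.8 next round, worth 0.87 × 268.8 = 233.856 now.
Offer 229 < 233.856, so the union rejects.

Reject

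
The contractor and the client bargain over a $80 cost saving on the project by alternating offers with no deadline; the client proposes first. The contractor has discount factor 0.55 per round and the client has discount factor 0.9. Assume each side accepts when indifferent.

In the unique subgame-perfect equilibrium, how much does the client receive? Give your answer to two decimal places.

In a stationary SPE each proposer offers the other exactly their discounted continuation value.
If the client keeps x when proposing and the contractor keeps y when proposing, then x = 80 − 0.55y and y = 80 − 0.9x.
Solving: x = 80(1 − 0.55) / (1 − 0.9·0.55) = 36 / 0.505 ≈ 71.2871.
The contractor gets 80 − 71.2871 ≈ 8.7129.

71.29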